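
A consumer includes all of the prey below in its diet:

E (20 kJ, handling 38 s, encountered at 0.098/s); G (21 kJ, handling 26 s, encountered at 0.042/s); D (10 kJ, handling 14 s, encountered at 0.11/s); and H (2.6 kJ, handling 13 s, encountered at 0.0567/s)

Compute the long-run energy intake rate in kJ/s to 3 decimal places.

0.505 kJ/s

Energy encountered per unit search time: 0.098×20 + 0.042×21 + 0.11×10 + 0.0567×2.6 = 4.089 kJ/s.
Handling time per unit search time: 0.098×38 + 0.042×26 + 0.11×14 + 0.0567×13 = 7.093.
Rate = 4.089/(1 + 7.093) = 0.5053 kJ/s.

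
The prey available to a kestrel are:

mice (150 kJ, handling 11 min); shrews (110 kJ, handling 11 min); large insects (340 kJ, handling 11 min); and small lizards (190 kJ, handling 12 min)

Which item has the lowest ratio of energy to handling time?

In descending order of E/h:
large insects: 340/11 = 30.9 kJ/min
small lizards: 190/12 = 15.8 kJ/min
mice: 150/11 = 13.6 kJ/min
shrews: 110/11 = 10 kJ/min

shrews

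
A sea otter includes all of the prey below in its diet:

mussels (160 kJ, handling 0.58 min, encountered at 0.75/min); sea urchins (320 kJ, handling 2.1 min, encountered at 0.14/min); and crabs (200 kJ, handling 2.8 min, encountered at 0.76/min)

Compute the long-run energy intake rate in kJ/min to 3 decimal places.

82.136 kJ/min

R = Σλ_iE_i / (1 + Σλ_ih_i)
Numerator: 0.75×160 + 0.14×320 + 0.76×200 = 316.8
Denominator: 1 + 0.75×0.58 + 0.14×2.1 + 0.76×2.8 = 3.857
R = 316.8/3.857 = 82.14 kJ/min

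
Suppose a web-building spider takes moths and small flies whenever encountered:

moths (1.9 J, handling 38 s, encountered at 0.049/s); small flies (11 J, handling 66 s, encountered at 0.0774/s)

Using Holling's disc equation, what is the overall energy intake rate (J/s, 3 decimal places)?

0.119 J/s

Energy encountered per unit search time: 0.049×1.9 + 0.0774×11 = 0.9445 J/s.
Handling time per unit search time: 0.049×38 + 0.0774×66 = 6.97.
Rate = 0.9445/(1 + 6.97) = 0.1185 J/s.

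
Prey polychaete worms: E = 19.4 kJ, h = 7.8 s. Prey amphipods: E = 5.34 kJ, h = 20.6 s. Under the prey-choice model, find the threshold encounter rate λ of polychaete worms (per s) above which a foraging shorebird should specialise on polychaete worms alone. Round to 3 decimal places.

The zero-one rule: include amphipods iff E₂/h₂ > λE₁/(1+λh₁). Equality gives the switch point.
λE₁h₂ = E₂ + λE₂h₁ ⇒ λ = E₂/(E₁h₂ − E₂h₁) = 5.34/(399.6 − 41.65) = 0.01492 per s.

0.015 per s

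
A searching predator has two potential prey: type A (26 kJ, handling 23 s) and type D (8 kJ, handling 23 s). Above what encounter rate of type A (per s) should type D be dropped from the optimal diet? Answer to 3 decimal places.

0.019 per s

At the threshold, the rate on type A alone equals the profitability of type D: λ·26/(1 + λ·23) = 8/23 = 0.3478.
Rearranging, λ(26 − 0.3478×23) = 0.3478, so λ = 0.3478/18 = 0.01932 per s.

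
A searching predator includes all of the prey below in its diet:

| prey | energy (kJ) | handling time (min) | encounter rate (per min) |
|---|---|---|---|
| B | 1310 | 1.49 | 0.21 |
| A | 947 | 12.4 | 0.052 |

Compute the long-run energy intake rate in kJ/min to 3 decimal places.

165.676 kJ/min

R = Σλ_iE_i / (1 + Σλ_ih_i)
Numerator: 0.21×1310 + 0.052×947 = 324.3
Denominator: 1 + 0.21×1.49 + 0.052×12.4 = 1.958
R = 324.3/1.958 = 165.7 kJ/min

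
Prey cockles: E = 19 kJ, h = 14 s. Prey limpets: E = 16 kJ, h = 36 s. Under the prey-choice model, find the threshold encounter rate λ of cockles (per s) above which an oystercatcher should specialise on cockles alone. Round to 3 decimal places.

0.035 per s

At the threshold, the rate on cockles alone equals the profitability of limpets: λ·19/(1 + λ·14) = 16/36 = 0.4444.
Rearranging, λ(19 − 0.4444×14) = 0.4444, so λ = 0.4444/12.78 = 0.03478 per s.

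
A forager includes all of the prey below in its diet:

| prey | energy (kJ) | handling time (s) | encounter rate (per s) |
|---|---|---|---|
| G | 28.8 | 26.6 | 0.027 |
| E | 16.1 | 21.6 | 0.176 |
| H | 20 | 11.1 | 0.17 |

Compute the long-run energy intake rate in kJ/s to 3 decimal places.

R = Σλ_iE_i / (1 + Σλ_ih_i)
Numerator: 0.027×28.8 + 0.176×16.1 + 0.17×20 = 7.011
Denominator: 1 + 0.027×26.6 + 0.176×21.6 + 0.17×11.1 = 7.407
R = 7.011/7.407 = 0.9466 kJ/s

0.947 kJ/s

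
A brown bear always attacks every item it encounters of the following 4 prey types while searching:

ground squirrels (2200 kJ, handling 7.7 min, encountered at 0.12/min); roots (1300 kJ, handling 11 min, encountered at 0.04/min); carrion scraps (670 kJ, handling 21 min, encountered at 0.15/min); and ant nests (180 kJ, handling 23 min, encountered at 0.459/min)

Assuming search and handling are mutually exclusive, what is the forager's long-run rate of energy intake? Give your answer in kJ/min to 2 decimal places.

31.06 kJ/min

R = Σλ_iE_i / (1 + Σλ_ih_i)
Numerator: 0.12×2200 + 0.04×1300 + 0.15×670 + 0.459×180 = 499.1
Denominator: 1 + 0.12×7.7 + 0.04×11 + 0.15×21 + 0.459×23 = 16.07
R = 499.1/16.07 = 31.06 kJ/min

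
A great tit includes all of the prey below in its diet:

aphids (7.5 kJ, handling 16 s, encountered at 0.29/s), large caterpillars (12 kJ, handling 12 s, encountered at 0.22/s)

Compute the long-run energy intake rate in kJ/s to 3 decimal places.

R = (0.29×7.5 + 0.22×12) / (1 + 0.29×16 + 0.22×12) = 4.815/8.28 = 0.5815 kJ/s.

0.582 kJ/s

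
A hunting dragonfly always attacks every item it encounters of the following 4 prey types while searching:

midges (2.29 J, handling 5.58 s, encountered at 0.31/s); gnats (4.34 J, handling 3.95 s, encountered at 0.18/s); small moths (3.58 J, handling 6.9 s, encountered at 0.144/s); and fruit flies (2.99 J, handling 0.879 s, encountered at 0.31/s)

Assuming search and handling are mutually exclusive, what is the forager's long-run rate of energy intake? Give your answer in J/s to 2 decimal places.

R = (0.31×2.29 + 0.18×4.34 + 0.144×3.58 + 0.31×2.99) / (1 + 0.31×5.58 + 0.18×3.95 + 0.144×6.9 + 0.31×0.879) = 2.934/4.707 = 0.6232 J/s.

0.62 J/s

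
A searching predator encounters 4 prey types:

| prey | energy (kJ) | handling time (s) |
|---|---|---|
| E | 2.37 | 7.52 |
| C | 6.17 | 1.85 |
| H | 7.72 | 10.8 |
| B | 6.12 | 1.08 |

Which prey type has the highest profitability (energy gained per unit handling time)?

B

Profitability E/h (kJ/s): E = 2.37/7.52 = 0.315, C = 6.17/1.85 = 3.34, H = 7.72/10.8 = 0.715, B = 6.12/1.08 = 5.67.
Ranked: B > C > H > E.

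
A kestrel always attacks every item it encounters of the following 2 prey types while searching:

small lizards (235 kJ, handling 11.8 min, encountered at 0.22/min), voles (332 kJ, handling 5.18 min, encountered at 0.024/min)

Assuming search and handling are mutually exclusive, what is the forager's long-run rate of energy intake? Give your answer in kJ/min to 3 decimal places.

R = (0.22×235 + 0.024×332) / (1 + 0.22×11.8 + 0.024×5.18) = 59.67/3.72 = 16.04 kJ/min.

16.038 kJ/min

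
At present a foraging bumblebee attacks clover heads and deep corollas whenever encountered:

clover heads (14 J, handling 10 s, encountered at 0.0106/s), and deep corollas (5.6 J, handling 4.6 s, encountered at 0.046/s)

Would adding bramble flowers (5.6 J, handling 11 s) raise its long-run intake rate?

Current rate: (0.0106×14 + 0.046×5.6)/(1 + 0.0106×10 + 0.046×4.6) = 0.3081 J/s.
Profitability of bramble flowers: 5.6/11 = 0.5091 J/s.
Since 0.5091 > R, including bramble flowers increases the long-run rate.

Yes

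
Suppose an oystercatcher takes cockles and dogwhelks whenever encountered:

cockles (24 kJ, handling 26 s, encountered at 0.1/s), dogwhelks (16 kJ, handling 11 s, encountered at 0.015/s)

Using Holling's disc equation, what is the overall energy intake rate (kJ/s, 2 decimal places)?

Energy encountered per unit search time: 0.1×24 + 0.015×16 = 2.64 kJ/s.
Handling time per unit search time: 0.1×26 + 0.015×11 = 2.765.
Rate = 2.64/(1 + 2.765) = 0.7012 kJ/s.

0.70 kJ/s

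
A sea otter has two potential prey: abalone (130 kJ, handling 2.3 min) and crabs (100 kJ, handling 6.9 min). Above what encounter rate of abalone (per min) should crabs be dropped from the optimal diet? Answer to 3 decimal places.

0.150 per min

The zero-one rule: include crabs iff E₂/h₂ > λE₁/(1+λh₁). Equality gives the switch point.
λE₁h₂ = E₂ + λE₂h₁ ⇒ λ = E₂/(E₁h₂ − E₂h₁) = 100/(897 − 230) = 0.1499 per min.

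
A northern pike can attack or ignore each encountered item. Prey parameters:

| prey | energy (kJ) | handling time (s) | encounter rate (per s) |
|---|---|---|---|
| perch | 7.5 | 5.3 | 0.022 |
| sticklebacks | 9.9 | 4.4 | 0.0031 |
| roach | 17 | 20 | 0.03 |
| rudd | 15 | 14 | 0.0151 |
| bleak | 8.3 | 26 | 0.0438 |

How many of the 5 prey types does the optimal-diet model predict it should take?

4

Rank by E/h (kJ/s): sticklebacks 2.25, perch 1.42, rudd 1.07, roach 0.85, bleak 0.319. Include each in turn until the next type's E/h falls below the running intake rate.
Rate on top 1: 0.03028. perch: 1.42 > 0.03028 → include.
Rate on top 2: 0.1731. rudd: 1.07 > 0.1731 → include.
Rate on top 3: 0.3147. roach: 0.85 > 0.3147 → include.
Rate on top 4: 0.4801. bleak: 0.319 < 0.4801 → exclude; stop.
Optimal diet: sticklebacks, perch, rudd, roach — 4 of 5 types.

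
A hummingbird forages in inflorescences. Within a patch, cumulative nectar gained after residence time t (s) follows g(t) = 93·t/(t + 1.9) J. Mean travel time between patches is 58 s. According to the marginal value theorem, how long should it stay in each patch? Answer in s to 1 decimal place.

10.5 s

Maximise g(t)/(T+t): set derivative to zero → g'(t)(T+t) = g(t).
g'(t) = 93·1.9/(t + 1.9)². Setting 93·1.9/(t+1.9)² = 93t/[(t+1.9)(58+t)] gives 1.9(58+t) = t(t+1.9), so t² = 1.9×58 = 110.2.
t* = √110.2 = 10.5 s.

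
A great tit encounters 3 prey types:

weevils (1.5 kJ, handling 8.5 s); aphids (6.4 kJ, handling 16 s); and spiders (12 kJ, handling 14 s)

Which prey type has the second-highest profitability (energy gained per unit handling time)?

aphids

In descending order of E/h:
spiders: 12/14 = 0.857 kJ/s
aphids: 6.4/16 = 0.4 kJ/s
weevils: 1.5/8.5 = 0.176 kJ/s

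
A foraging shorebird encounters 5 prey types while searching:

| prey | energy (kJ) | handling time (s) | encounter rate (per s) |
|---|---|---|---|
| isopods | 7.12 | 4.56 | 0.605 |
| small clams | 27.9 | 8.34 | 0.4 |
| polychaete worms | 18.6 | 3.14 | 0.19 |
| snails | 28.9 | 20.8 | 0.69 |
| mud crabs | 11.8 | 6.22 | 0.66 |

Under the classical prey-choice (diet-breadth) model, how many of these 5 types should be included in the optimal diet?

2

Rank by E/h (kJ/s): polychaete worms 5.92, small clams 3.35, mud crabs 1.9, isopods 1.56, snails 1.39. Include each in turn until the next type's E/h falls below the running intake rate.
Rate on top 1: 2.213. small clams: 3.35 > 2.213 → include.
Rate on top 2: 2.979. mud crabs: 1.9 < 2.979 → exclude; stop.
Optimal diet: polychaete worms, small clams — 2 of 5 types.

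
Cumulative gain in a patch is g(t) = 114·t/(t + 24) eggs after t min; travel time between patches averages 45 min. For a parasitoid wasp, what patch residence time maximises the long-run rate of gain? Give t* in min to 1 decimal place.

32.9 min

Maximise g(t)/(T+t): set derivative to zero → g'(t)(T+t) = g(t).
g'(t) = 114·24/(t + 24)². Setting 114·24/(t+24)² = 114t/[(t+24)(45+t)] gives 24(45+t) = t(t+24), so t² = 24×45 = 1080.
t* = √1080 = 32.86 min.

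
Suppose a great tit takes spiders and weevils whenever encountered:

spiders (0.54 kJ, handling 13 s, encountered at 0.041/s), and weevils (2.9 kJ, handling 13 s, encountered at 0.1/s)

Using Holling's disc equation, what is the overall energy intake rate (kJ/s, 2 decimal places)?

0.11 kJ/s

R = Σλ_iE_i / (1 + Σλ_ih_i)
Numerator: 0.041×0.54 + 0.1×2.9 = 0.3121
Denominator: 1 + 0.041×13 + 0.1×13 = 2.833
R = 0.3121/2.833 = 0.1102 kJ/s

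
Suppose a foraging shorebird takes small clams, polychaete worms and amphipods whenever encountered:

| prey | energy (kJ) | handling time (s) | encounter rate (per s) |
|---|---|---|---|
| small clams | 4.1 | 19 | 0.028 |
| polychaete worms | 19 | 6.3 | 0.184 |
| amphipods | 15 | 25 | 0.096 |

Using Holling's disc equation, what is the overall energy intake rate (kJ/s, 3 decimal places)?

R = (0.028×4.1 + 0.184×19 + 0.096×15) / (1 + 0.028×19 + 0.184×6.3 + 0.096×25) = 5.051/5.091 = 0.9921 kJ/s.

0.992 kJ/s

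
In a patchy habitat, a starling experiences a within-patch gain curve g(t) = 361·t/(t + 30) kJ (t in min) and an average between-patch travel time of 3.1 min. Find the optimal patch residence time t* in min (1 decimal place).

Maximise g(t)/(T+t): set derivative to zero → g'(t)(T+t) = g(t).
g'(t) = 361·30/(t + 30)². Setting 361·30/(t+30)² = 361t/[(t+30)(3.1+t)] gives 30(3.1+t) = t(t+30), so t² = 30×3.1 = 93.
t* = √93 = 9.644 min.

9.6 min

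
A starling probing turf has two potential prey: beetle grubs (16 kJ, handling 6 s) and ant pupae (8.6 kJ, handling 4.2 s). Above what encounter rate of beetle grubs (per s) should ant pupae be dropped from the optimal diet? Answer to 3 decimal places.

0.551 per s

Drop ant pupae once their profitability E₂/h₂ falls below the rate achievable on beetle grubs alone: E₂/h₂ = λE₁/(1 + λh₁).
Solve for λ: λE₁h₂ = E₂(1 + λh₁) → λ(E₁h₂ − E₂h₁) = E₂ → λ = E₂/(E₁h₂ − E₂h₁).
λ = 8.6/(16×4.2 − 8.6×6) = 8.6/15.6 = 0.5513 per s.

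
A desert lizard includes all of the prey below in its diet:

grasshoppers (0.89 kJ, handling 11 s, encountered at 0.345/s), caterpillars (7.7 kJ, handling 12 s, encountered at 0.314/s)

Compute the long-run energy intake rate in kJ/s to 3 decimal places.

Energy encountered per unit search time: 0.345×0.89 + 0.314×7.7 = 2.725 kJ/s.
Handling time per unit search time: 0.345×11 + 0.314×12 = 7.563.
Rate = 2.725/(1 + 7.563) = 0.3182 kJ/s.

0.318 kJ/s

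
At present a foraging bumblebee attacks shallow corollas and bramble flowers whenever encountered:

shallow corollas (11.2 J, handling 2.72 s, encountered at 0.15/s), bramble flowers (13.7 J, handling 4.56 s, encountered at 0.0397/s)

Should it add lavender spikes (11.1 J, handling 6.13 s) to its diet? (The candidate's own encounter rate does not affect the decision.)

Current rate: (0.15×11.2 + 0.0397×13.7)/(1 + 0.15×2.72 + 0.0397×4.56) = 1.4 J/s.
Profitability of lavender spikes: 11.1/6.13 = 1.811 J/s.
1.811 > 1.4, so adding lavender spikes raises the average — include it.

Yes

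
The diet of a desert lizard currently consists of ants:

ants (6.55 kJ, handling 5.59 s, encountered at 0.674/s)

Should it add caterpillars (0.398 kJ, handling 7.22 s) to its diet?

Intake rate on the current diet: R = (0.674×6.55) / (1 + 0.674×5.59) = 4.415/4.768 = 0.926 kJ/s.
Profitability of caterpillars: 0.398/7.22 = 0.05512 kJ/s.
0.05512 < 0.926, so adding caterpillars would lower the average — exclude it.

No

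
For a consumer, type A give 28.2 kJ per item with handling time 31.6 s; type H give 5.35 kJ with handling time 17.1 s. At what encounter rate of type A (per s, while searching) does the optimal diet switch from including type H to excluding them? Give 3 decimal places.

Drop type H once their profitability E₂/h₂ falls below the rate achievable on type A alone: E₂/h₂ = λE₁/(1 + λh₁).
Solve for λ: λE₁h₂ = E₂(1 + λh₁) → λ(E₁h₂ − E₂h₁) = E₂ → λ = E₂/(E₁h₂ − E₂h₁).
λ = 5.35/(28.2×17.1 − 5.35×31.6) = 5.35/313.2 = 0.01708 per s.

0.017 per s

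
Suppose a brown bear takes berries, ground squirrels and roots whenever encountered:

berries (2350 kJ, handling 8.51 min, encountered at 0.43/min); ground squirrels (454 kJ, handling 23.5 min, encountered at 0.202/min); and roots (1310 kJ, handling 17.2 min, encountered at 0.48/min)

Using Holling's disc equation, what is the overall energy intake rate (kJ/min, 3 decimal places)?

Energy encountered per unit search time: 0.43×2350 + 0.202×454 + 0.48×1310 = 1731 kJ/min.
Handling time per unit search time: 0.43×8.51 + 0.202×23.5 + 0.48×17.2 = 16.66.
Rate = 1731/(1 + 16.66) = 98.01 kJ/min.

98.006 kJ/min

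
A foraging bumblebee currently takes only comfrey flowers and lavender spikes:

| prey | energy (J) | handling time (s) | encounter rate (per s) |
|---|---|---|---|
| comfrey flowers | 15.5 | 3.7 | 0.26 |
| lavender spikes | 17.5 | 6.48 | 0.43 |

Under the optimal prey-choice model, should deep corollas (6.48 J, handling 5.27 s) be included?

Current rate: (0.26×15.5 + 0.43×17.5)/(1 + 0.26×3.7 + 0.43×6.48) = 2.433 J/s.
Profitability of deep corollas: 6.48/5.27 = 1.23 J/s.
Since 1.23 < R, time spent handling deep corollas is better spent searching.

No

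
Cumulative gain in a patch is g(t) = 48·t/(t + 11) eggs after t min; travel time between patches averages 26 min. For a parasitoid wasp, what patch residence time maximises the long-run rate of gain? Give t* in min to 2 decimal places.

Optimal t* satisfies g'(t*) = g(t*)/(T + t*).
g'(t) = 48·11/(t + 11)². Setting 48·11/(t+11)² = 48t/[(t+11)(26+t)] gives 11(26+t) = t(t+11), so t² = 11×26 = 286.
t* = √286 = 16.91 min.

16.91 min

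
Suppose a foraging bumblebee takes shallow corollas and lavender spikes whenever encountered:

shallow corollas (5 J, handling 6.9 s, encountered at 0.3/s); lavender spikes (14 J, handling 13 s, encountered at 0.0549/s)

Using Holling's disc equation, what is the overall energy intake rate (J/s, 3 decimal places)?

0.600 J/s

R = (0.3×5 + 0.0549×14) / (1 + 0.3×6.9 + 0.0549×13) = 2.269/3.784 = 0.5996 J/s.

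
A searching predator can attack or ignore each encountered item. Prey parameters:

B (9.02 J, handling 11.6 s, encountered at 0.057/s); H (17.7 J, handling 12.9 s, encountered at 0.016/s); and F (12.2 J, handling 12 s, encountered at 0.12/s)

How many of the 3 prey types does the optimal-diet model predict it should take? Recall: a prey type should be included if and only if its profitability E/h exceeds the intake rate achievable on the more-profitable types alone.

3

Profitabilities (E/h, J/s): H 1.37, F 1.02, B 0.778. Add prey in this order while the next type's profitability exceeds the intake rate on those already taken.
Rate on top 1: 0.2347. F: 1.02 > 0.2347 → include.
Rate on top 2: 0.6602. B: 0.778 > 0.6602 → include.
Optimal diet: H, F, B — 3 of 3 types.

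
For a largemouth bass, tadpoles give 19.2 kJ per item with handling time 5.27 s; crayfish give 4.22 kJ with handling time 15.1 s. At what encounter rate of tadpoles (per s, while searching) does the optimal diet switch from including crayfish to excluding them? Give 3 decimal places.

At the threshold, the rate on tadpoles alone equals the profitability of crayfish: λ·19.2/(1 + λ·5.27) = 4.22/15.1 = 0.2795.
Rearranging, λ(19.2 − 0.2795×5.27) = 0.2795, so λ = 0.2795/17.73 = 0.01577 per s.

0.016 per s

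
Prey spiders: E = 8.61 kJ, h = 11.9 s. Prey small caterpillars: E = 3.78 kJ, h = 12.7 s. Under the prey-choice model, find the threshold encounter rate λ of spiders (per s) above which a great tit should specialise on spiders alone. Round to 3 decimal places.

0.059 per s

Drop small caterpillars once their profitability E₂/h₂ falls below the rate achievable on spiders alone: E₂/h₂ = λE₁/(1 + λh₁).
Solve for λ: λE₁h₂ = E₂(1 + λh₁) → λ(E₁h₂ − E₂h₁) = E₂ → λ = E₂/(E₁h₂ − E₂h₁).
λ = 3.78/(8.61×12.7 − 3.78×11.9) = 3.78/64.36 = 0.05873 per s.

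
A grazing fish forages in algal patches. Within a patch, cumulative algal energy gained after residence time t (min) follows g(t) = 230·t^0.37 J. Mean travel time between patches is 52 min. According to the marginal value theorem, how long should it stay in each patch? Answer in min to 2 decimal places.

By the marginal value theorem, leave when the instantaneous gain rate g'(t) equals the habitat-wide average g(t)/(T + t).
g'(t) = 0.37·230·t^-0.63. Setting 0.37·230·t^-0.63 = 230·t^0.37/(52+t) gives 0.37(52+t) = t, so 0.63·t = 0.37×52.
t* = 0.37×52/0.63 = 30.54 min.

30.54 min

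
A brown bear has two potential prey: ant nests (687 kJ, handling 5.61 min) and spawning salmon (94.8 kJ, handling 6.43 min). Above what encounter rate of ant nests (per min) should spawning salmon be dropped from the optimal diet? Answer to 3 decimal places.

At the threshold, the rate on ant nests alone equals the profitability of spawning salmon: λ·687/(1 + λ·5.61) = 94.8/6.43 = 14.74.
Rearranging, λ(687 − 14.74×5.61) = 14.74, so λ = 14.74/604.3 = 0.0244 per min.

0.024 per min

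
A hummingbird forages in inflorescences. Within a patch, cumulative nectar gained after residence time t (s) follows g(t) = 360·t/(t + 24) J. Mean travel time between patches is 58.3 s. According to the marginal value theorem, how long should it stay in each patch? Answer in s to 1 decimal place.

Optimal t* satisfies g'(t*) = g(t*)/(T + t*).
g'(t) = 360·24/(t + 24)². Setting 360·24/(t+24)² = 360t/[(t+24)(58.3+t)] gives 24(58.3+t) = t(t+24), so t² = 24×58.3 = 1399.
t* = √1399 = 37.41 s.

37.4 s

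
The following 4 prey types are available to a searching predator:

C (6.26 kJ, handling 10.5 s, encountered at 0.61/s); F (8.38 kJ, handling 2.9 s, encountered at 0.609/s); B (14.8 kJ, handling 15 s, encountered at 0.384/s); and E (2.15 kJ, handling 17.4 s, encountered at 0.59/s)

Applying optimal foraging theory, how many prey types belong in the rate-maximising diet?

1

E/h in descending order: F 2.89, B 0.987, C 0.596, E 0.124 kJ/s. The optimal diet is the largest prefix of this list for which every included type satisfies E_i/h_i > R on the types above it.
Rate on top 1: 1.845. B: 0.987 < 1.845 → exclude; stop.
Optimal diet: F — 1 of 4 types.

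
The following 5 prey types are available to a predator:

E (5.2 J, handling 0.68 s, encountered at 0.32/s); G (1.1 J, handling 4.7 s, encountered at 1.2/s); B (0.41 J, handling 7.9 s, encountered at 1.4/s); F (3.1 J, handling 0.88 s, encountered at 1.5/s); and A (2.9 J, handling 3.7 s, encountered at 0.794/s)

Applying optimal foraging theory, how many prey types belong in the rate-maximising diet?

Profitabilities (E/h, J/s): E 7.65, F 3.52, A 0.784, G 0.234, B 0.0519. Add prey in this order while the next type's profitability exceeds the intake rate on those already taken.
Rate on top 1: 1.367. F: 3.52 > 1.367 → include.
Rate on top 2: 2.488. A: 0.784 < 2.488 → exclude; stop.
Optimal diet: E, F — 2 of 5 types.

2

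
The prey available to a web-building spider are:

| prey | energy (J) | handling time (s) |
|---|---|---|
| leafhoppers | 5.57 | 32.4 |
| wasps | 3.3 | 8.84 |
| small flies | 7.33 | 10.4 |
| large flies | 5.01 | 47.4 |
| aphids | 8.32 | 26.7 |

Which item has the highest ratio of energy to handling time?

small flies

Profitability E/h (J/s): leafhoppers = 5.57/32.4 = 0.172, wasps = 3.3/8.84 = 0.373, small flies = 7.33/10.4 = 0.705, large flies = 5.01/47.4 = 0.106, aphids = 8.32/26.7 = 0.312.
Ranked: small flies > wasps > aphids > leafhoppers > large flies.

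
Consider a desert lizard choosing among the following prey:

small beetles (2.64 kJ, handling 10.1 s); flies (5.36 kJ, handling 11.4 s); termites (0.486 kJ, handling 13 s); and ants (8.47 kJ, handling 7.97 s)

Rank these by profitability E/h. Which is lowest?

In descending order of E/h:
ants: 8.47/7.97 = 1.06 kJ/s
flies: 5.36/11.4 = 0.47 kJ/s
small beetles: 2.64/10.1 = 0.261 kJ/s
termites: 0.486/13 = 0.0374 kJ/s

termites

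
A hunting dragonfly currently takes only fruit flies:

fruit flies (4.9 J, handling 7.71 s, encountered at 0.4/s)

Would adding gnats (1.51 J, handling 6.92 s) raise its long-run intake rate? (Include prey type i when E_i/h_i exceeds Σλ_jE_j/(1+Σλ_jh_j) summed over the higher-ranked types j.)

No

On fruit flies alone, R = ΣλE/(1+Σλh) = 1.96/4.084 = 0.4799 J/s.
gnats: E/h = 1.51/6.92 = 0.2182 J/s.
0.2182 < 0.4799, so adding gnats would lower the average — exclude it.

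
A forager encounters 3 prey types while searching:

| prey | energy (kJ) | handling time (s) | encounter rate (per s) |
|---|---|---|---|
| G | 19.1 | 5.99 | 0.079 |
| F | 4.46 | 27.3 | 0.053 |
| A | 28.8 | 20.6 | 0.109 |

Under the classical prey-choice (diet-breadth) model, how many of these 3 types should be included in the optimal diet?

Profitabilities (E/h, kJ/s): G 3.19, A 1.4, F 0.163. Add prey in this order while the next type's profitability exceeds the intake rate on those already taken.
Rate on top 1: 1.024. A: 1.4 > 1.024 → include.
Rate on top 2: 1.25. F: 0.163 < 1.25 → exclude; stop.
Optimal diet: G, A — 2 of 3 types.

2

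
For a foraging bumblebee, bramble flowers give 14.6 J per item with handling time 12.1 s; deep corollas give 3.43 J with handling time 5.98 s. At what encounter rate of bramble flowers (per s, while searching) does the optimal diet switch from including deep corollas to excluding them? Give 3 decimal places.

0.075 per s

At the threshold, the rate on bramble flowers alone equals the profitability of deep corollas: λ·14.6/(1 + λ·12.1) = 3.43/5.98 = 0.5736.
Rearranging, λ(14.6 − 0.5736×12.1) = 0.5736, so λ = 0.5736/7.66 = 0.07488 per s.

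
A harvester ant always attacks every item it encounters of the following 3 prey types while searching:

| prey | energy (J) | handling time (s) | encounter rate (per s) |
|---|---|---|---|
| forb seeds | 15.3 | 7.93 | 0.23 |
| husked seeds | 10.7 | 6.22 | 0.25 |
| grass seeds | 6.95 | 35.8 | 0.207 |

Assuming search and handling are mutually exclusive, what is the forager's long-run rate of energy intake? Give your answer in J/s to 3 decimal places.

Energy encountered per unit search time: 0.23×15.3 + 0.25×10.7 + 0.207×6.95 = 7.633 J/s.
Handling time per unit search time: 0.23×7.93 + 0.25×6.22 + 0.207×35.8 = 10.79.
Rate = 7.633/(1 + 10.79) = 0.6474 J/s.

0.647 J/s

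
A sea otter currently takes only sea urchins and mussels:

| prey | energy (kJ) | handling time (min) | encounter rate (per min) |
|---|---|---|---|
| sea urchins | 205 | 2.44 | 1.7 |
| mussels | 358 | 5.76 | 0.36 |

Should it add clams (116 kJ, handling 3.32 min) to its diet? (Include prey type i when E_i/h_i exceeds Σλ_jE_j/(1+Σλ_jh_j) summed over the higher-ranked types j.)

On sea urchins and mussels alone, R = ΣλE/(1+Σλh) = 477.4/7.222 = 66.1 kJ/min.
clams: E/h = 116/3.32 = 34.94 kJ/min.
Since 34.94 < R, time spent handling clams is better spent searching.

No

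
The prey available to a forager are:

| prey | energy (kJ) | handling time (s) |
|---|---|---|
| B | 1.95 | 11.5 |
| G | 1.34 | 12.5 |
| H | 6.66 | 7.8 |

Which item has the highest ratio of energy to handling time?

H

In descending order of E/h:
H: 6.66/7.8 = 0.854 kJ/s
B: 1.95/11.5 = 0.17 kJ/s
G: 1.34/12.5 = 0.107 kJ/s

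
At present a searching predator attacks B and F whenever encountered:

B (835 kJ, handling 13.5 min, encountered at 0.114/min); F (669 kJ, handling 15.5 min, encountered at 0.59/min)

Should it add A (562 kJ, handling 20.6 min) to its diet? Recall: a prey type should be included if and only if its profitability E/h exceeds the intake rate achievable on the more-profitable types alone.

Intake rate on the current diet: R = (0.114×835 + 0.59×669) / (1 + 0.114×13.5 + 0.59×15.5) = 489.9/11.68 = 41.93 kJ/min.
Profitability of A: 562/20.6 = 27.28 kJ/min.
27.28 < 41.93, so adding A would lower the average — exclude it.

No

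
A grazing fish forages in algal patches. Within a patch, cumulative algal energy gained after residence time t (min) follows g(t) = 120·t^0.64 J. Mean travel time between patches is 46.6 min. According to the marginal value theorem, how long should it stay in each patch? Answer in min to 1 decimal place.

By the marginal value theorem, leave when the instantaneous gain rate g'(t) equals the habitat-wide average g(t)/(T + t).
g'(t) = 0.64·120·t^-0.36. Setting 0.64·120·t^-0.36 = 120·t^0.64/(46.6+t) gives 0.64(46.6+t) = t, so 0.36·t = 0.64×46.6.
t* = 0.64×46.6/0.36 = 82.84 min.

82.8 min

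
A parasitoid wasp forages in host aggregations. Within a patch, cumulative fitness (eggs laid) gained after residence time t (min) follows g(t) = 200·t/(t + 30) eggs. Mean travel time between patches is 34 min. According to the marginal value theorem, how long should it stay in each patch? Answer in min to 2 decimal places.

31.94 min

Maximise g(t)/(T+t): set derivative to zero → g'(t)(T+t) = g(t).
g'(t) = 200·30/(t + 30)². Setting 200·30/(t+30)² = 200t/[(t+30)(34+t)] gives 30(34+t) = t(t+30), so t² = 30×34 = 1020.
t* = √1020 = 31.94 min.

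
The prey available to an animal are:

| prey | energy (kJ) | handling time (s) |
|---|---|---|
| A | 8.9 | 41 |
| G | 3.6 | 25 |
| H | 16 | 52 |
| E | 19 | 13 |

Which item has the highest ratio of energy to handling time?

E

Profitability E/h (kJ/s): A = 8.9/41 = 0.217, G = 3.6/25 = 0.144, H = 16/52 = 0.308, E = 19/13 = 1.46.
Ranked: E > H > A > G.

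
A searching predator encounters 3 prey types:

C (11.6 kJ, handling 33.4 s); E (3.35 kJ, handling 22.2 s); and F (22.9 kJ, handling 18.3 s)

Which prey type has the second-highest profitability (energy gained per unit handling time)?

C

Profitability E/h (kJ/s): C = 11.6/33.4 = 0.347, E = 3.35/22.2 = 0.151, F = 22.9/18.3 = 1.25.
Ranked: F > C > E.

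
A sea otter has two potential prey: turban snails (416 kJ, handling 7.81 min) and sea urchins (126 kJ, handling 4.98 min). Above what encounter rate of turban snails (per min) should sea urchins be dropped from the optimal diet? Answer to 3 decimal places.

0.116 per min

At the threshold, the rate on turban snails alone equals the profitability of sea urchins: λ·416/(1 + λ·7.81) = 126/4.98 = 25.3.
Rearranging, λ(416 − 25.3×7.81) = 25.3, so λ = 25.3/218.4 = 0.1158 per min.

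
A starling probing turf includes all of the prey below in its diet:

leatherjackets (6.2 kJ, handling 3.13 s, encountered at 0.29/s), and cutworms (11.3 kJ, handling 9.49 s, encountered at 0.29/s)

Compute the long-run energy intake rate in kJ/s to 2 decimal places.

1.09 kJ/s

Energy encountered per unit search time: 0.29×6.2 + 0.29×11.3 = 5.075 kJ/s.
Handling time per unit search time: 0.29×3.13 + 0.29×9.49 = 3.66.
Rate = 5.075/(1 + 3.66) = 1.089 kJ/s.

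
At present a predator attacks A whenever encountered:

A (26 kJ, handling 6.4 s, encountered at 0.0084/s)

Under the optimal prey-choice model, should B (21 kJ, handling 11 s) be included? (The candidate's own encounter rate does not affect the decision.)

Yes

Intake rate on the current diet: R = (0.0084×26) / (1 + 0.0084×6.4) = 0.2184/1.054 = 0.2073 kJ/s.
Profitability of B: 21/11 = 1.909 kJ/s.
1.909 > 0.2073, so adding B raises the average — include it.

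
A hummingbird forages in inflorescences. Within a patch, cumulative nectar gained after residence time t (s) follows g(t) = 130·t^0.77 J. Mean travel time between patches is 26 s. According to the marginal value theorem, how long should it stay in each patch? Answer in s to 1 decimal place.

87.0 s

Maximise g(t)/(T+t): set derivative to zero → g'(t)(T+t) = g(t).
g'(t) = 0.77·130·t^-0.23. Setting 0.77·130·t^-0.23 = 130·t^0.77/(26+t) gives 0.77(26+t) = t, so 0.23·t = 0.77×26.
t* = 0.77×26/0.23 = 87.04 s.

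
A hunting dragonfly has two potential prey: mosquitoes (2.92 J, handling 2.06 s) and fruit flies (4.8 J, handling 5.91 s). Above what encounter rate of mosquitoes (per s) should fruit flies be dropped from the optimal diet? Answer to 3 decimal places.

Drop fruit flies once their profitability E₂/h₂ falls below the rate achievable on mosquitoes alone: E₂/h₂ = λE₁/(1 + λh₁).
Solve for λ: λE₁h₂ = E₂(1 + λh₁) → λ(E₁h₂ − E₂h₁) = E₂ → λ = E₂/(E₁h₂ − E₂h₁).
λ = 4.8/(2.92×5.91 − 4.8×2.06) = 4.8/7.369 = 0.6514 per s.

0.651 per s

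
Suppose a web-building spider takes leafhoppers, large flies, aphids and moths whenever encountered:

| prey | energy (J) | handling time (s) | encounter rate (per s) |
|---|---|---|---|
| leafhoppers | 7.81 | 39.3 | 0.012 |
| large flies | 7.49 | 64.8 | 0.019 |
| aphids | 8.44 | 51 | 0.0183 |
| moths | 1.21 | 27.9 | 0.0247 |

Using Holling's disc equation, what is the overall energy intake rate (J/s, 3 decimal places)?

Energy encountered per unit search time: 0.012×7.81 + 0.019×7.49 + 0.0183×8.44 + 0.0247×1.21 = 0.4204 J/s.
Handling time per unit search time: 0.012×39.3 + 0.019×64.8 + 0.0183×51 + 0.0247×27.9 = 3.325.
Rate = 0.4204/(1 + 3.325) = 0.09719 J/s.

0.097 J/s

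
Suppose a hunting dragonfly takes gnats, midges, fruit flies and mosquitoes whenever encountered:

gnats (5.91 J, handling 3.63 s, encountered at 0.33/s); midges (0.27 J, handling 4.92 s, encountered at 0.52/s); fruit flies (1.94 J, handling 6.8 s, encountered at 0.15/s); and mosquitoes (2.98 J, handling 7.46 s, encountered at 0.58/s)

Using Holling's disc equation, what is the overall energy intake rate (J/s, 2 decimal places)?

0.41 J/s

R = Σλ_iE_i / (1 + Σλ_ih_i)
Numerator: 0.33×5.91 + 0.52×0.27 + 0.15×1.94 + 0.58×2.98 = 4.11
Denominator: 1 + 0.33×3.63 + 0.52×4.92 + 0.15×6.8 + 0.58×7.46 = 10.1
R = 4.11/10.1 = 0.4068 J/s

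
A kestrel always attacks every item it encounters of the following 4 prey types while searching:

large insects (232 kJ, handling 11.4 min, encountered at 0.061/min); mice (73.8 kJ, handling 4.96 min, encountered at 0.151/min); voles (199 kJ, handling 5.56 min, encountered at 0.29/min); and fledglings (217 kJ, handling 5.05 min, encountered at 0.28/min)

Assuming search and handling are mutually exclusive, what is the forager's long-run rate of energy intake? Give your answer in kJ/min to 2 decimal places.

26.28 kJ/min

R = (0.061×232 + 0.151×73.8 + 0.29×199 + 0.28×217) / (1 + 0.061×11.4 + 0.151×4.96 + 0.29×5.56 + 0.28×5.05) = 143.8/5.471 = 26.28 kJ/min.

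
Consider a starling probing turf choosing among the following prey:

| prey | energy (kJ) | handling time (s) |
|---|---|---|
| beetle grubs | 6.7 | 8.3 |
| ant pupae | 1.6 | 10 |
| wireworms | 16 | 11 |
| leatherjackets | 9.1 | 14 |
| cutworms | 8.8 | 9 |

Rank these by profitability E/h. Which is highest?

wireworms

Profitability E/h (kJ/s): beetle grubs = 6.7/8.3 = 0.807, ant pupae = 1.6/10 = 0.16, wireworms = 16/11 = 1.45, leatherjackets = 9.1/14 = 0.65, cutworms = 8.8/9 = 0.978.
Ranked: wireworms > cutworms > beetle grubs > leatherjackets > ant pupae.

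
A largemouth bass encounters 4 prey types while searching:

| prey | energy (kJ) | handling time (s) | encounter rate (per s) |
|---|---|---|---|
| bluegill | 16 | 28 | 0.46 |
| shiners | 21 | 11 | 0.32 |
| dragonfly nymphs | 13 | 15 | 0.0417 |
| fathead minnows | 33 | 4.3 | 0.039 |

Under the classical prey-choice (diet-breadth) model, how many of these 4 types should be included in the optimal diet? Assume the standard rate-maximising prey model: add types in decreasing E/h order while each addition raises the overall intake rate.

2

E/h in descending order: fathead minnows 7.67, shiners 1.91, dragonfly nymphs 0.867, bluegill 0.571 kJ/s. The optimal diet is the largest prefix of this list for which every included type satisfies E_i/h_i > R on the types above it.
Rate on top 1: 1.102. shiners: 1.91 > 1.102 → include.
Rate on top 2: 1.708. dragonfly nymphs: 0.867 < 1.708 → exclude; stop.
Optimal diet: fathead minnows, shiners — 2 of 4 types.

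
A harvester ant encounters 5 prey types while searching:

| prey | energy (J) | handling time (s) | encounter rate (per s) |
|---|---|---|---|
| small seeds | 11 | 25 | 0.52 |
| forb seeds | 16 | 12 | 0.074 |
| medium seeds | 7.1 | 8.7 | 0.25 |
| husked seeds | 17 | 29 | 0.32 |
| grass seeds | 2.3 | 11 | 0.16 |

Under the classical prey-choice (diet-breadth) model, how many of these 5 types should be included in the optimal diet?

2

Rank by E/h (J/s): forb seeds 1.33, medium seeds 0.816, husked seeds 0.586, small seeds 0.44, grass seeds 0.209. Include each in turn until the next type's E/h falls below the running intake rate.
Rate on top 1: 0.6271. medium seeds: 0.816 > 0.6271 → include.
Rate on top 2: 0.7283. husked seeds: 0.586 < 0.7283 → exclude; stop.
Optimal diet: forb seeds, medium seeds — 2 of 5 types.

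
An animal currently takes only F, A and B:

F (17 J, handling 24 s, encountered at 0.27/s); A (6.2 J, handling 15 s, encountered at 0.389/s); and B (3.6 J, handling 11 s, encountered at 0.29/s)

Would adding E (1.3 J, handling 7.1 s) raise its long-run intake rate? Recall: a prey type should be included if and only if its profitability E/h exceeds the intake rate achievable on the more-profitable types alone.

No

On F, A and B alone, R = ΣλE/(1+Σλh) = 8.046/16.51 = 0.4875 J/s.
E: E/h = 1.3/7.1 = 0.1831 J/s.
Since 0.1831 < R, time spent handling E is better spent searching.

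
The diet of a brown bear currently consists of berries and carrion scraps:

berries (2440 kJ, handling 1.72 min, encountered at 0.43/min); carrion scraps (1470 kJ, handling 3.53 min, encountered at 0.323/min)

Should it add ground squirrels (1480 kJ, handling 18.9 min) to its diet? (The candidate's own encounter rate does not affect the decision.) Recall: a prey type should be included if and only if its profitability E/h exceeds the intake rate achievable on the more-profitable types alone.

Intake rate on the current diet: R = (0.43×2440 + 0.323×1470) / (1 + 0.43×1.72 + 0.323×3.53) = 1524/2.88 = 529.2 kJ/min.
Profitability of ground squirrels: 1480/18.9 = 78.31 kJ/min.
78.31 < 529.2, so adding ground squirrels would lower the average — exclude it.

No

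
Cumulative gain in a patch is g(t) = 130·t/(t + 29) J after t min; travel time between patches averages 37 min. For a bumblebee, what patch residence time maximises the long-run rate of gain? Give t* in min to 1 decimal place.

Optimal t* satisfies g'(t*) = g(t*)/(T + t*).
g'(t) = 130·29/(t + 29)². Setting 130·29/(t+29)² = 130t/[(t+29)(37+t)] gives 29(37+t) = t(t+29), so t² = 29×37 = 1073.
t* = √1073 = 32.76 min.

32.8 min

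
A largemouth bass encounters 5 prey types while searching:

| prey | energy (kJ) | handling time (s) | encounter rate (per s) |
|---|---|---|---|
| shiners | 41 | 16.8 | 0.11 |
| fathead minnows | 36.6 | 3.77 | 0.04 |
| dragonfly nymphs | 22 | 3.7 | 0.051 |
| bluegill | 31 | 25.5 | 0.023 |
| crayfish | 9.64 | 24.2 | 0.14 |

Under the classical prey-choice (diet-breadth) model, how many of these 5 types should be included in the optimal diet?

3

E/h in descending order: fathead minnows 9.71, dragonfly nymphs 5.95, shiners 2.44, bluegill 1.22, crayfish 0.398 kJ/s. The optimal diet is the largest prefix of this list for which every included type satisfies E_i/h_i > R on the types above it.
Rate on top 1: 1.272. dragonfly nymphs: 5.95 > 1.272 → include.
Rate on top 2: 1.931. shiners: 2.44 > 1.931 → include.
Rate on top 3: 2.226. bluegill: 1.22 < 2.226 → exclude; stop.
Optimal diet: fathead minnows, dragonfly nymphs, shiners — 3 of 5 types.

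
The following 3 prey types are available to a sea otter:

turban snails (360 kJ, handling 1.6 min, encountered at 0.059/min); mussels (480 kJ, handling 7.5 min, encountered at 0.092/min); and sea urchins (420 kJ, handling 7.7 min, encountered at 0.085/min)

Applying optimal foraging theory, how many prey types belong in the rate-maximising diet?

Rank by E/h (kJ/min): turban snails 225, mussels 64, sea urchins 54.5. Include each in turn until the next type's E/h falls below the running intake rate.
Rate on top 1: 19.41. mussels: 64 > 19.41 → include.
Rate on top 2: 36.65. sea urchins: 54.5 > 36.65 → include.
Optimal diet: turban snails, mussels, sea urchins — 3 of 3 types.

3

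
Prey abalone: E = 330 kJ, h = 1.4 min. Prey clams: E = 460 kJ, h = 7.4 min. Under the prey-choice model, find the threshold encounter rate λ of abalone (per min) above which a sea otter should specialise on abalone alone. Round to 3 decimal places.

Drop clams once their profitability E₂/h₂ falls below the rate achievable on abalone alone: E₂/h₂ = λE₁/(1 + λh₁).
Solve for λ: λE₁h₂ = E₂(1 + λh₁) → λ(E₁h₂ − E₂h₁) = E₂ → λ = E₂/(E₁h₂ − E₂h₁).
λ = 460/(330×7.4 − 460×1.4) = 460/1798 = 0.2558 per min.

0.256 per min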